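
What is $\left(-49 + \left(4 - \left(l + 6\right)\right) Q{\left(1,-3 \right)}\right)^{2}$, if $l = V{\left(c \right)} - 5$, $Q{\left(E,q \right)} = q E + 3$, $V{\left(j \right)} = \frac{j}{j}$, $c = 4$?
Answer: $2401$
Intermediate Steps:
$V{\left(j \right)} = 1$
$Q{\left(E,q \right)} = 3 + E q$ ($Q{\left(E,q \right)} = E q + 3 = 3 + E q$)
$l = -4$ ($l = 1 - 5 = -4$)
$\left(-49 + \left(4 - \left(l + 6\right)\right) Q{\left(1,-3 \right)}\right)^{2} = \left(-49 + \left(4 - \left(-4 + 6\right)\right) \left(3 + 1 \left(-3\right)\right)\right)^{2} = \left(-49 + \left(4 - 2\right) \left(3 - 3\right)\right)^{2} = \left(-49 + \left(4 - 2\right) 0\right)^{2} = \left(-49 + 2 \cdot 0\right)^{2} = \left(-49 + 0\right)^{2} = \left(-49\right)^{2} = 2401$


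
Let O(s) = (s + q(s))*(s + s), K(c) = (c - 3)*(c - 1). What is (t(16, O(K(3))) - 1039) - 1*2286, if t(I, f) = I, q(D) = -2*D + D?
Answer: -3309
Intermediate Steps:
K(c) = (-1 + c)*(-3 + c) (K(c) = (-3 + c)*(-1 + c) = (-1 + c)*(-3 + c))
q(D) = -D
O(s) = 0 (O(s) = (s - s)*(s + s) = 0*(2*s) = 0)
(t(16, O(K(3))) - 1039) - 1*2286 = (16 - 1039) - 1*2286 = -1023 - 2286 = -3309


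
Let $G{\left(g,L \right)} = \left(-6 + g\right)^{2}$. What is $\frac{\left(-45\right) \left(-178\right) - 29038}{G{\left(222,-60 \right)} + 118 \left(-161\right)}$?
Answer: $- \frac{10514}{13829} \approx -0.76029$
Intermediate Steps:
$\frac{\left(-45\right) \left(-178\right) - 29038}{G{\left(222,-60 \right)} + 118 \left(-161\right)} = \frac{\left(-45\right) \left(-178\right) - 29038}{\left(-6 + 222\right)^{2} + 118 \left(-161\right)} = \frac{8010 - 29038}{216^{2} - 18998} = - \frac{21028}{46656 - 18998} = - \frac{21028}{27658} = \left(-21028\right) \frac{1}{27658} = - \frac{10514}{13829}$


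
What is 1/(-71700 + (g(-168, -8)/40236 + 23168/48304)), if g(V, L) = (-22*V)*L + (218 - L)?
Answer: -60736242/4354803712285 ≈ -1.3947e-5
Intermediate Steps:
g(V, L) = 218 - L - 22*L*V (g(V, L) = -22*L*V + (218 - L) = 218 - L - 22*L*V)
1/(-71700 + (g(-168, -8)/40236 + 23168/48304)) = 1/(-71700 + ((218 - 1*(-8) - 22*(-8)*(-168))/40236 + 23168/48304)) = 1/(-71700 + ((218 + 8 - 29568)*(1/40236) + 23168*(1/48304))) = 1/(-71700 + (-29342*1/40236 + 1448/3019)) = 1/(-71700 + (-14671/20118 + 1448/3019)) = 1/(-71700 - 15160885/60736242) = 1/(-4354803712285/60736242) = -60736242/4354803712285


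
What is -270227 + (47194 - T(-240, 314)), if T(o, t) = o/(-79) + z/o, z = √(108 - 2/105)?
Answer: -17619847/79 + √1190490/25200 ≈ -2.2304e+5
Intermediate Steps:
z = √1190490/105 (z = √(108 - 2*1/105) = √(108 - 2/105) = √(11338/105) = √1190490/105 ≈ 10.391)
T(o, t) = -o/79 + √1190490/(105*o) (T(o, t) = o/(-79) + (√1190490/105)/o = o*(-1/79) + √1190490/(105*o) = -o/79 + √1190490/(105*o))
-270227 + (47194 - T(-240, 314)) = -270227 + (47194 - (-1/79*(-240) + (1/105)*√1190490/(-240))) = -270227 + (47194 - (240/79 + (1/105)*√1190490*(-1/240))) = -270227 + (47194 - (240/79 - √1190490/25200)) = -270227 + (47194 + (-240/79 + √1190490/25200)) = -270227 + (3728086/79 + √1190490/25200) = -17619847/79 + √1190490/25200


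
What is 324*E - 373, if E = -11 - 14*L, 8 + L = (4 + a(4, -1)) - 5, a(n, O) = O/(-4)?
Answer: 35753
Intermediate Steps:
a(n, O) = -O/4 (a(n, O) = O*(-1/4) = -O/4)
L = -35/4 (L = -8 + ((4 - 1/4*(-1)) - 5) = -8 + ((4 + 1/4) - 5) = -8 + (17/4 - 5) = -8 - 3/4 = -35/4 ≈ -8.7500)
E = 223/2 (E = -11 - 14*(-35/4) = -11 + 245/2 = 223/2 ≈ 111.50)
324*E - 373 = 324*(223/2) - 373 = 36126 - 373 = 35753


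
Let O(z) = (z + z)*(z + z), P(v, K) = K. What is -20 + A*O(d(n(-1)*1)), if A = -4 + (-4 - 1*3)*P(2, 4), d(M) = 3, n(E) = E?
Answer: -1172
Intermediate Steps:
A = -32 (A = -4 + (-4 - 1*3)*4 = -4 + (-4 - 3)*4 = -4 - 7*4 = -4 - 28 = -32)
O(z) = 4*z² (O(z) = (2*z)*(2*z) = 4*z²)
-20 + A*O(d(n(-1)*1)) = -20 - 128*3² = -20 - 128*9 = -20 - 32*36 = -20 - 1152 = -1172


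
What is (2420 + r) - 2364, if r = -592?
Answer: -536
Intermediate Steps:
(2420 + r) - 2364 = (2420 - 592) - 2364 = 1828 - 2364 = -536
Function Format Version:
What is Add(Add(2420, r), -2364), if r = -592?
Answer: -536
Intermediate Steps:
Add(Add(2420, r), -2364) = Add(Add(2420, -592), -2364) = Add(1828, -2364) = -536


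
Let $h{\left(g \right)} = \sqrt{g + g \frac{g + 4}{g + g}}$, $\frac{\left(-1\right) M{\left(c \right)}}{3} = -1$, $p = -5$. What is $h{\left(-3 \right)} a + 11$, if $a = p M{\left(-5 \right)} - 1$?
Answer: $11 - 8 i \sqrt{10} \approx 11.0 - 25.298 i$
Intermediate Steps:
$M{\left(c \right)} = 3$ ($M{\left(c \right)} = \left(-3\right) \left(-1\right) = 3$)
$h{\left(g \right)} = \sqrt{2 + \frac{3 g}{2}}$ ($h{\left(g \right)} = \sqrt{g + g \frac{4 + g}{2 g}} = \sqrt{g + \left(2 + \frac{g}{2}\right)} = \sqrt{2 + \frac{3 g}{2}}$)
$a = -16$ ($a = \left(-5\right) 3 - 1 = -15 - 1 = -16$)
$h{\left(-3 \right)} a + 11 = \frac{\sqrt{8 + 6 \left(-3\right)}}{2} \left(-16\right) + 11 = \frac{\sqrt{8 - 18}}{2} \left(-16\right) + 11 = \frac{\sqrt{-10}}{2} \left(-16\right) + 11 = \frac{i \sqrt{10}}{2} \left(-16\right) + 11 = - 8 i \sqrt{10} + 11 = 11 - 8 i \sqrt{10}$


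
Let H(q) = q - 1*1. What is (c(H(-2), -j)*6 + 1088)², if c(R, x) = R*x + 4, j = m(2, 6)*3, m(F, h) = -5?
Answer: 708964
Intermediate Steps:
H(q) = -1 + q (H(q) = q - 1 = -1 + q)
j = -15 (j = -5*3 = -15)
c(R, x) = 4 + R*x
(c(H(-2), -j)*6 + 1088)² = ((4 + (-1 - 2)*(-1*(-15)))*6 + 1088)² = ((4 - 3*15)*6 + 1088)² = ((4 - 45)*6 + 1088)² = (-41*6 + 1088)² = (-246 + 1088)² = 842² = 708964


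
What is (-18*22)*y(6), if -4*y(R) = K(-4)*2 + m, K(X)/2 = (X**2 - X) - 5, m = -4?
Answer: 5544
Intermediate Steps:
K(X) = -10 - 2*X + 2*X**2 (K(X) = 2*((X**2 - X) - 5) = 2*(-5 + X**2 - X) = -10 - 2*X + 2*X**2)
y(R) = -14 (y(R) = -((-10 - 2*(-4) + 2*(-4)**2)*2 - 4)/4 = -((-10 + 8 + 2*16)*2 - 4)/4 = -((-10 + 8 + 32)*2 - 4)/4 = -(30*2 - 4)/4 = -(60 - 4)/4 = -1/4*56 = -14)
(-18*22)*y(6) = -18*22*(-14) = -396*(-14) = 5544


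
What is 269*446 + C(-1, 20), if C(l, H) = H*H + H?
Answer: 120394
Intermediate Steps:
C(l, H) = H + H² (C(l, H) = H² + H = H + H²)
269*446 + C(-1, 20) = 269*446 + 20*(1 + 20) = 119974 + 20*21 = 119974 + 420 = 120394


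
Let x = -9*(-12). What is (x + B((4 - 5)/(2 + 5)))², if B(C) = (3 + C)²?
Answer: 32398864/2401 ≈ 13494.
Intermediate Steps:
x = 108
(x + B((4 - 5)/(2 + 5)))² = (108 + (3 + (4 - 5)/(2 + 5))²)² = (108 + (3 - 1/7)²)² = (108 + (3 - 1*⅐)²)² = (108 + (3 - ⅐)²)² = (108 + (20/7)²)² = (108 + 400/49)² = (5692/49)² = 32398864/2401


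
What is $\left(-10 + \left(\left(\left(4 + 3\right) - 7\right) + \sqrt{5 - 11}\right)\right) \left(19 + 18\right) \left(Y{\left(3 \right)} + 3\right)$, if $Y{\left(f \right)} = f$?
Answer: $-2220 + 222 i \sqrt{6} \approx -2220.0 + 543.79 i$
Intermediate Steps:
$\left(-10 + \left(\left(\left(4 + 3\right) - 7\right) + \sqrt{5 - 11}\right)\right) \left(19 + 18\right) \left(Y{\left(3 \right)} + 3\right) = \left(-10 + \left(\left(\left(4 + 3\right) - 7\right) + \sqrt{5 - 11}\right)\right) \left(19 + 18\right) \left(3 + 3\right) = \left(-10 + \left(\left(7 - 7\right) + \sqrt{-6}\right)\right) 37 \cdot 6 = \left(-10 + \left(0 + i \sqrt{6}\right)\right) 222 = \left(-10 + i \sqrt{6}\right) 222 = -2220 + 222 i \sqrt{6}$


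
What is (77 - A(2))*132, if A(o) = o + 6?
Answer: 9108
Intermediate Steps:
A(o) = 6 + o
(77 - A(2))*132 = (77 - (6 + 2))*132 = (77 - 1*8)*132 = (77 - 8)*132 = 69*132 = 9108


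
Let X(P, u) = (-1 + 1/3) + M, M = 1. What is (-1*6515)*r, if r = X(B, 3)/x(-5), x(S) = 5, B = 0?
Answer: -1303/3 ≈ -434.33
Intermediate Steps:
X(P, u) = 1/3 (X(P, u) = (-1 + 1/3) + 1 = -2/3 + 1 = 1/3)
r = 1/15 (r = (1/3)/5 = (1/3)*(1/5) = 1/15 ≈ 0.066667)
(-1*6515)*r = -1*6515*(1/15) = -6515*1/15 = -1303/3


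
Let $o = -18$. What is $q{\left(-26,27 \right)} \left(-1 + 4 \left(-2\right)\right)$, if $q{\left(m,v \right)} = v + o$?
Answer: $-81$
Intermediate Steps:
$q{\left(m,v \right)} = -18 + v$ ($q{\left(m,v \right)} = v - 18 = -18 + v$)
$q{\left(-26,27 \right)} \left(-1 + 4 \left(-2\right)\right) = \left(-18 + 27\right) \left(-1 + 4 \left(-2\right)\right) = 9 \left(-1 - 8\right) = 9 \left(-9\right) = -81$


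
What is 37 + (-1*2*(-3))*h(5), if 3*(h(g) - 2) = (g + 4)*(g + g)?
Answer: 229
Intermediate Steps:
h(g) = 2 + 2*g*(4 + g)/3 (h(g) = 2 + ((g + 4)*(g + g))/3 = 2 + ((4 + g)*(2*g))/3 = 2 + (2*g*(4 + g))/3 = 2 + 2*g*(4 + g)/3)
37 + (-1*2*(-3))*h(5) = 37 + (-1*2*(-3))*(2 + (⅔)*5² + (8/3)*5) = 37 + (-2*(-3))*(2 + (⅔)*25 + 40/3) = 37 + 6*(2 + 50/3 + 40/3) = 37 + 6*32 = 37 + 192 = 229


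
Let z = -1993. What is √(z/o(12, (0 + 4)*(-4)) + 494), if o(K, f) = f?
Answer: √9897/4 ≈ 24.871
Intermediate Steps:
√(z/o(12, (0 + 4)*(-4)) + 494) = √(-1993*(-1/(4*(0 + 4))) + 494) = √(-1993/(4*(-4)) + 494) = √(-1993/(-16) + 494) = √(-1993*(-1/16) + 494) = √(1993/16 + 494) = √(9897/16) = √9897/4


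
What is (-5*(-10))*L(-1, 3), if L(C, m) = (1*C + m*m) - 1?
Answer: 350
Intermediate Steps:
L(C, m) = -1 + C + m² (L(C, m) = (C + m²) - 1 = -1 + C + m²)
(-5*(-10))*L(-1, 3) = (-5*(-10))*(-1 - 1 + 3²) = 50*(-1 - 1 + 9) = 50*7 = 350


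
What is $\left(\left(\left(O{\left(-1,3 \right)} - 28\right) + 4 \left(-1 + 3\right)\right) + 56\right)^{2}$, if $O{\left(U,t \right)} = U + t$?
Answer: $1444$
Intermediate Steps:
$\left(\left(\left(O{\left(-1,3 \right)} - 28\right) + 4 \left(-1 + 3\right)\right) + 56\right)^{2} = \left(\left(\left(\left(-1 + 3\right) - 28\right) + 4 \left(-1 + 3\right)\right) + 56\right)^{2} = \left(\left(\left(2 - 28\right) + 4 \cdot 2\right) + 56\right)^{2} = \left(\left(-26 + 8\right) + 56\right)^{2} = \left(-18 + 56\right)^{2} = 38^{2} = 1444$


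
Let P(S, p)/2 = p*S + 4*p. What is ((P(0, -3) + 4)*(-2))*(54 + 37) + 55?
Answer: 3695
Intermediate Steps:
P(S, p) = 8*p + 2*S*p (P(S, p) = 2*(p*S + 4*p) = 2*(S*p + 4*p) = 2*(4*p + S*p) = 8*p + 2*S*p)
((P(0, -3) + 4)*(-2))*(54 + 37) + 55 = ((2*(-3)*(4 + 0) + 4)*(-2))*(54 + 37) + 55 = ((2*(-3)*4 + 4)*(-2))*91 + 55 = ((-24 + 4)*(-2))*91 + 55 = -20*(-2)*91 + 55 = 40*91 + 55 = 3640 + 55 = 3695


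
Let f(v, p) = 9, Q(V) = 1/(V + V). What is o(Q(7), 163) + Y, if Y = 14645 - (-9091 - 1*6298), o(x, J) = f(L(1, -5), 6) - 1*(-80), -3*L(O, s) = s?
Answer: 30123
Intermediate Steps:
L(O, s) = -s/3
Q(V) = 1/(2*V)
o(x, J) = 89 (o(x, J) = 9 - 1*(-80) = 9 + 80 = 89)
Y = 30034 (Y = 14645 - (-9091 - 6298) = 14645 - 1*(-15389) = 14645 + 15389 = 30034)
o(Q(7), 163) + Y = 89 + 30034 = 30123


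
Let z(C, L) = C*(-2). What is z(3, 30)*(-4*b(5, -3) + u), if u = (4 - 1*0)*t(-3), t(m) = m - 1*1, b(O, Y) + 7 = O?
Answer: 48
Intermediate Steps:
b(O, Y) = -7 + O
z(C, L) = -2*C
t(m) = -1 + m (t(m) = m - 1 = -1 + m)
u = -16 (u = (4 - 1*0)*(-1 - 3) = (4 + 0)*(-4) = 4*(-4) = -16)
z(3, 30)*(-4*b(5, -3) + u) = (-2*3)*(-4*(-7 + 5) - 16) = -6*(-4*(-2) - 16) = -6*(8 - 16) = -6*(-8) = 48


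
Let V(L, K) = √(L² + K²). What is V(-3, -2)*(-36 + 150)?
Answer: 114*√13 ≈ 411.03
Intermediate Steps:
V(L, K) = √(K² + L²)
V(-3, -2)*(-36 + 150) = √((-2)² + (-3)²)*(-36 + 150) = √(4 + 9)*114 = √13*114 = 114*√13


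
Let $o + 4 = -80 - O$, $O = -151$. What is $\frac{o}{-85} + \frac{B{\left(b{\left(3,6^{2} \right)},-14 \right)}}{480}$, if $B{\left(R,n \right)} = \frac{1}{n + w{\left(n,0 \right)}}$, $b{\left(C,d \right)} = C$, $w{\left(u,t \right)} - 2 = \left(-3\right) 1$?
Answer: $- \frac{96497}{122400} \approx -0.78837$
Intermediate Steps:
$w{\left(u,t \right)} = -1$ ($w{\left(u,t \right)} = 2 - 3 = -1$)
$B{\left(R,n \right)} = \frac{1}{-1 + n}$ ($B{\left(R,n \right)} = \frac{1}{n - 1} = \frac{1}{-1 + n}$)
$o = 67$ ($o = -4 - -71 = -4 + \left(-80 + 151\right) = -4 + 71 = 67$)
$\frac{o}{-85} + \frac{B{\left(b{\left(3,6^{2} \right)},-14 \right)}}{480} = \frac{67}{-85} + \frac{1}{\left(-1 - 14\right) 480} = 67 \left(- \frac{1}{85}\right) + \frac{1}{-15} \cdot \frac{1}{480} = - \frac{67}{85} - \frac{1}{7200} = - \frac{96497}{122400}$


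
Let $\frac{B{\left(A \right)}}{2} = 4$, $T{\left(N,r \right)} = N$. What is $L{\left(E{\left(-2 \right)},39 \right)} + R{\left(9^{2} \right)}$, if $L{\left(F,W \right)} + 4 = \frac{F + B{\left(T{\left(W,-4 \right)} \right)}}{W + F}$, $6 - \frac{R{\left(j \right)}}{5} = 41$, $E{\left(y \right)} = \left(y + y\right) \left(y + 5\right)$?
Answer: $- \frac{4837}{27} \approx -179.15$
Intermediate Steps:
$B{\left(A \right)} = 8$ ($B{\left(A \right)} = 2 \cdot 4 = 8$)
$E{\left(y \right)} = 2 y \left(5 + y\right)$
$R{\left(j \right)} = -175$ ($R{\left(j \right)} = 30 - 205 = -175$)
$L{\left(F,W \right)} = -4 + \frac{8 + F}{F + W}$ ($L{\left(F,W \right)} = -4 + \frac{F + 8}{W + F} = -4 + \frac{8 + F}{F + W}$)
$L{\left(E{\left(-2 \right)},39 \right)} + R{\left(9^{2} \right)} = \frac{8 - 156 - 3 \cdot 2 \left(-2\right) \left(5 - 2\right)}{2 \left(-2\right) \left(5 - 2\right) + 39} - 175 = \frac{8 - 156 - 3 \cdot 2 \left(-2\right) 3}{2 \left(-2\right) 3 + 39} - 175 = \frac{8 - 156 - -36}{-12 + 39} - 175 = \frac{8 - 156 + 36}{27} - 175 = \frac{1}{27} \left(-112\right) - 175 = - \frac{112}{27} - 175 = - \frac{4837}{27}$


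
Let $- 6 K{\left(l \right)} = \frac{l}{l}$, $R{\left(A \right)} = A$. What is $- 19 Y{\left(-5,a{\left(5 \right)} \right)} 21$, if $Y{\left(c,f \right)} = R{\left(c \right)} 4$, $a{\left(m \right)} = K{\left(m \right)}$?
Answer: $7980$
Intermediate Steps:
$K{\left(l \right)} = - \frac{1}{6}$ ($K{\left(l \right)} = - \frac{l \frac{1}{l}}{6} = \left(- \frac{1}{6}\right) 1 = - \frac{1}{6}$)
$a{\left(m \right)} = - \frac{1}{6}$
$Y{\left(c,f \right)} = 4 c$ ($Y{\left(c,f \right)} = c 4 = 4 c$)
$- 19 Y{\left(-5,a{\left(5 \right)} \right)} 21 = - 19 \cdot 4 \left(-5\right) 21 = \left(-19\right) \left(-20\right) 21 = 380 \cdot 21 = 7980$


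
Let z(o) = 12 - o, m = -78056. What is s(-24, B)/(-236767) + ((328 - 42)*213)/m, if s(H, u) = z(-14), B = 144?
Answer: -655700071/840049316 ≈ -0.78055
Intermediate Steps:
s(H, u) = 26 (s(H, u) = 12 - 1*(-14) = 12 + 14 = 26)
s(-24, B)/(-236767) + ((328 - 42)*213)/m = 26/(-236767) + ((328 - 42)*213)/(-78056) = 26*(-1/236767) + (286*213)*(-1/78056) = -26/236767 + 60918*(-1/78056) = -26/236767 - 2769/3548 = -655700071/840049316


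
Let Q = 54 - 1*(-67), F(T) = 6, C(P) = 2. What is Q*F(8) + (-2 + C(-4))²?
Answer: 726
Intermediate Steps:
Q = 121 (Q = 54 + 67 = 121)
Q*F(8) + (-2 + C(-4))² = 121*6 + (-2 + 2)² = 726 + 0² = 726 + 0 = 726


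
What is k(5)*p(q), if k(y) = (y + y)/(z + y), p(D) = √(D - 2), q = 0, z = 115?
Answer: I*√2/12 ≈ 0.11785*I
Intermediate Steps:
p(D) = √(-2 + D)
k(y) = 2*y/(115 + y) (k(y) = (y + y)/(115 + y) = (2*y)/(115 + y) = 2*y/(115 + y))
k(5)*p(q) = (2*5/(115 + 5))*√(-2 + 0) = (2*5/120)*√(-2) = (2*5*(1/120))*(I*√2) = (I*√2)/12 = I*√2/12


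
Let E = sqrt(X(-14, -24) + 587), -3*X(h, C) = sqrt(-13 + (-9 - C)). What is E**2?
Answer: 587 - sqrt(2)/3 ≈ 586.53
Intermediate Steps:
X(h, C) = -sqrt(-22 - C)/3 (X(h, C) = -sqrt(-13 + (-9 - C))/3 = -sqrt(-22 - C)/3)
E = sqrt(587 - sqrt(2)/3) (E = sqrt(-sqrt(-22 - 1*(-24))/3 + 587) = sqrt(-sqrt(-22 + 24)/3 + 587) = sqrt(-sqrt(2)/3 + 587) = sqrt(587 - sqrt(2)/3) ≈ 24.218)
E**2 = (sqrt(5283 - 3*sqrt(2))/3)**2 = 587 - sqrt(2)/3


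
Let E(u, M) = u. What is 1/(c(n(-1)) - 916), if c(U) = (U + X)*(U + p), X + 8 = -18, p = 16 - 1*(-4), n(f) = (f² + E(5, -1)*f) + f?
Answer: -1/1381 ≈ -0.00072411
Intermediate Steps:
n(f) = f² + 6*f (n(f) = (f² + 5*f) + f = f² + 6*f)
p = 20 (p = 16 + 4 = 20)
X = -26 (X = -8 - 18 = -26)
c(U) = (-26 + U)*(20 + U) (c(U) = (U - 26)*(U + 20) = (-26 + U)*(20 + U))
1/(c(n(-1)) - 916) = 1/((-520 + (-(6 - 1))² - (-6)*(6 - 1)) - 916) = 1/((-520 + (-1*5)² - (-6)*5) - 916) = 1/((-520 + (-5)² - 6*(-5)) - 916) = 1/((-520 + 25 + 30) - 916) = 1/(-465 - 916) = 1/(-1381) = -1/1381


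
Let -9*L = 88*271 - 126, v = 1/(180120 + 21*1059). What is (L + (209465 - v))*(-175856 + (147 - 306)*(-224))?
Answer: -17608711626336640/607077 ≈ -2.9006e+10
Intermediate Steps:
v = 1/202359 (v = 1/(180120 + 22239) = 1/202359 ≈ 4.9417e-6)
L = -23722/9 (L = -(88*271 - 126)/9 = -(23848 - 126)/9 = -1/9*23722 = -23722/9 ≈ -2635.8)
(L + (209465 - v))*(-175856 + (147 - 306)*(-224)) = (-23722/9 + (209465 - 1*1/202359))*(-175856 + (147 - 306)*(-224)) = (-23722/9 + (209465 - 1/202359))*(-175856 - 159*(-224)) = (-23722/9 + 42387127934/202359)*(-175856 + 35616) = (125561263736/607077)*(-140240) = -17608711626336640/607077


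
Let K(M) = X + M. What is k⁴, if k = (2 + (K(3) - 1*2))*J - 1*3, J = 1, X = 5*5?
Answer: 390625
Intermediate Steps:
X = 25
K(M) = 25 + M
k = 25 (k = (2 + ((25 + 3) - 1*2))*1 - 1*3 = (2 + (28 - 2))*1 - 3 = (2 + 26)*1 - 3 = 28*1 - 3 = 28 - 3 = 25)
k⁴ = 25⁴ = 390625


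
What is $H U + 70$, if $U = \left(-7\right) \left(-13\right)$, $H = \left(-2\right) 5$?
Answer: $-840$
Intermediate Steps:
$H = -10$
$U = 91$
$H U + 70 = \left(-10\right) 91 + 70 = -910 + 70 = -840$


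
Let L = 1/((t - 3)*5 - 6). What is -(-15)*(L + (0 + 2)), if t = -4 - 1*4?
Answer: 1815/61 ≈ 29.754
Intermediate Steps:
t = -8 (t = -4 - 4 = -8)
L = -1/61 (L = 1/((-8 - 3)*5 - 6) = 1/(-11*5 - 6) = 1/(-55 - 6) = 1/(-61) = -1/61 ≈ -0.016393)
-(-15)*(L + (0 + 2)) = -(-15)*(-1/61 + (0 + 2)) = -(-15)*(-1/61 + 2) = -(-15)*121/61 = -1*(-1815/61) = 1815/61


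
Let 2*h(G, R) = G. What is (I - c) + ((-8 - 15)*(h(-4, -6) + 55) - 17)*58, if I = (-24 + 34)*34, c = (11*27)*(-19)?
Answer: -65705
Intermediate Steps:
h(G, R) = G/2
c = -5643 (c = 297*(-19) = -5643)
I = 340 (I = 10*34 = 340)
(I - c) + ((-8 - 15)*(h(-4, -6) + 55) - 17)*58 = (340 - 1*(-5643)) + ((-8 - 15)*((½)*(-4) + 55) - 17)*58 = (340 + 5643) + (-23*(-2 + 55) - 17)*58 = 5983 + (-23*53 - 17)*58 = 5983 + (-1219 - 17)*58 = 5983 - 1236*58 = 5983 - 71688 = -65705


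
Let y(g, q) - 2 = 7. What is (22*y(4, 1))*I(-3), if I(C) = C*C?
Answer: 1782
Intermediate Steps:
I(C) = C**2
y(g, q) = 9 (y(g, q) = 2 + 7 = 9)
(22*y(4, 1))*I(-3) = (22*9)*(-3)**2 = 198*9 = 1782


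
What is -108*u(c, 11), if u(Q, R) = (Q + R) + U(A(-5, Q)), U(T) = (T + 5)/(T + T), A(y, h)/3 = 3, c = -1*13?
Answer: 132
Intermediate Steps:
c = -13
A(y, h) = 9 (A(y, h) = 3*3 = 9)
U(T) = (5 + T)/(2*T) (U(T) = (5 + T)/((2*T)) = (5 + T)*(1/(2*T)) = (5 + T)/(2*T))
u(Q, R) = 7/9 + Q + R (u(Q, R) = (Q + R) + (½)*(5 + 9)/9 = (Q + R) + (½)*(⅑)*14 = (Q + R) + 7/9 = 7/9 + Q + R)
-108*u(c, 11) = -108*(7/9 - 13 + 11) = -108*(-11/9) = 132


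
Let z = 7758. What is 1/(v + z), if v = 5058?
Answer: 1/12816 ≈ 7.8027e-5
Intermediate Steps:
1/(v + z) = 1/(5058 + 7758) = 1/12816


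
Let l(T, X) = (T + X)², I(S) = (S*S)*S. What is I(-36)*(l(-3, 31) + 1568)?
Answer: -109734912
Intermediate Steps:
I(S) = S³ (I(S) = S²*S = S³)
I(-36)*(l(-3, 31) + 1568) = (-36)³*((-3 + 31)² + 1568) = -46656*(28² + 1568) = -46656*(784 + 1568) = -46656*2352 = -109734912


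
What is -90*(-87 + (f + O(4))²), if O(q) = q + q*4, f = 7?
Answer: -57780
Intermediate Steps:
O(q) = 5*q (O(q) = q + 4*q = 5*q)
-90*(-87 + (f + O(4))²) = -90*(-87 + (7 + 5*4)²) = -90*(-87 + (7 + 20)²) = -90*(-87 + 27²) = -90*(-87 + 729) = -90*642 = -57780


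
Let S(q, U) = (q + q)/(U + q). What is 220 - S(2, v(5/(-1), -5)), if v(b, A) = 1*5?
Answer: 1536/7 ≈ 219.43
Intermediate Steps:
v(b, A) = 5
S(q, U) = 2*q/(U + q) (S(q, U) = (2*q)/(U + q) = 2*q/(U + q))
220 - S(2, v(5/(-1), -5)) = 220 - 2*2/(5 + 2) = 220 - 2*2/7 = 220 - 1*4/7 = 220 - 4/7 = 1536/7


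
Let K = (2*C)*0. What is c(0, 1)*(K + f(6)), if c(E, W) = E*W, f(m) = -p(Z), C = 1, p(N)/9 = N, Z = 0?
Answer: 0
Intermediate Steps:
p(N) = 9*N
f(m) = 0 (f(m) = -9*0 = -1*0 = 0)
K = 0 (K = (2*1)*0 = 2*0 = 0)
c(0, 1)*(K + f(6)) = (0*1)*(0 + 0) = 0*0 = 0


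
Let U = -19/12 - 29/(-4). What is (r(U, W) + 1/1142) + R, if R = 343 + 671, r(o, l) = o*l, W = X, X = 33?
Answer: 1371543/1142 ≈ 1201.0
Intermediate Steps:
W = 33
U = 17/3 (U = -19*1/12 - 29*(-¼) = -19/12 + 29/4 = 17/3 ≈ 5.6667)
r(o, l) = l*o
R = 1014
(r(U, W) + 1/1142) + R = (33*(17/3) + 1/1142) + 1014 = (187 + 1/1142) + 1014 = 213555/1142 + 1014 = 1371543/1142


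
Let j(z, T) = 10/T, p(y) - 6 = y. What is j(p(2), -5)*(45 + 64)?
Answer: -218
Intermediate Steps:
p(y) = 6 + y
j(p(2), -5)*(45 + 64) = (10/(-5))*(45 + 64) = (10*(-⅕))*109 = -2*109 = -218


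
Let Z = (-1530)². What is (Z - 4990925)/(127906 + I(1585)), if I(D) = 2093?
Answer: -2650025/129999 ≈ -20.385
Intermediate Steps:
Z = 2340900
(Z - 4990925)/(127906 + I(1585)) = (2340900 - 4990925)/(127906 + 2093) = -2650025/129999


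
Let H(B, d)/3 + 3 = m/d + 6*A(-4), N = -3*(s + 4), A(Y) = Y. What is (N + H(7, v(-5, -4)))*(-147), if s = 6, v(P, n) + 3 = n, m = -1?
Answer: 16254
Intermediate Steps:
v(P, n) = -3 + n
N = -30 (N = -3*(6 + 4) = -3*10 = -30)
H(B, d) = -81 - 3/d (H(B, d) = -9 + 3*(-1/d + 6*(-4)) = -9 + 3*(-1/d - 24) = -9 + 3*(-24 - 1/d) = -9 + (-72 - 3/d) = -81 - 3/d)
(N + H(7, v(-5, -4)))*(-147) = (-30 + (-81 - 3/(-3 - 4)))*(-147) = (-30 + (-81 - 3/(-7)))*(-147) = (-30 + (-81 - 3*(-⅐)))*(-147) = (-30 + (-81 + 3/7))*(-147) = (-30 - 564/7)*(-147) = -774/7*(-147) = 16254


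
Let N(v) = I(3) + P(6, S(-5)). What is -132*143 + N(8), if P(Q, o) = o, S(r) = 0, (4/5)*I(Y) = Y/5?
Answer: -75501/4 ≈ -18875.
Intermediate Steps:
I(Y) = Y/4 (I(Y) = 5*(Y/5)/4 = Y/4)
N(v) = ¾ (N(v) = (¼)*3 + 0 = ¾ + 0 = ¾)
-132*143 + N(8) = -132*143 + ¾ = -18876 + ¾ = -75501/4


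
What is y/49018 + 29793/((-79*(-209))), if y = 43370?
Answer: 1088237672/404668099 ≈ 2.6892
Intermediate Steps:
y/49018 + 29793/((-79*(-209))) = 43370/49018 + 29793/((-79*(-209))) = 43370*(1/49018) + 29793/16511 = 21685/24509 + 29793*(1/16511) = 21685/24509 + 29793/16511 = 1088237672/404668099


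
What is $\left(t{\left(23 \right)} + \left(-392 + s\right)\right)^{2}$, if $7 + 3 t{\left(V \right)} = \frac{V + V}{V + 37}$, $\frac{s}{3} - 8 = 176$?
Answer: $\frac{202009369}{8100} \approx 24939.0$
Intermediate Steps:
$s = 552$ ($s = 24 + 3 \cdot 176 = 24 + 528 = 552$)
$t{\left(V \right)} = - \frac{7}{3} + \frac{2 V}{3 \left(37 + V\right)}$ ($t{\left(V \right)} = - \frac{7}{3} + \frac{\left(V + V\right) \frac{1}{V + 37}}{3} = - \frac{7}{3} + \frac{2 V \frac{1}{37 + V}}{3} = - \frac{7}{3} + \frac{2 V}{3 \left(37 + V\right)}$)
$\left(t{\left(23 \right)} + \left(-392 + s\right)\right)^{2} = \left(\frac{-259 - 115}{3 \left(37 + 23\right)} + \left(-392 + 552\right)\right)^{2} = \left(\frac{-259 - 115}{3 \cdot 60} + 160\right)^{2} = \left(\frac{1}{3} \cdot \frac{1}{60} \left(-374\right) + 160\right)^{2} = \left(- \frac{187}{90} + 160\right)^{2} = \left(\frac{14213}{90}\right)^{2} = \frac{202009369}{8100}$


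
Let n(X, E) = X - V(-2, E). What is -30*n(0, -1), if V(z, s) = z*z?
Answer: 120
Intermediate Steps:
V(z, s) = z²
n(X, E) = -4 + X (n(X, E) = X - 1*(-2)² = X - 1*4 = X - 4 = -4 + X)
-30*n(0, -1) = -30*(-4 + 0) = -30*(-4) = 120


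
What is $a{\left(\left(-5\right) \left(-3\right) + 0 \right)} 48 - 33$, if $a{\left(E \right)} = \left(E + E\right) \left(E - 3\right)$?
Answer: $17247$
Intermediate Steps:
$a{\left(E \right)} = 2 E \left(-3 + E\right)$
$a{\left(\left(-5\right) \left(-3\right) + 0 \right)} 48 - 33 = 2 \left(\left(-5\right) \left(-3\right) + 0\right) \left(-3 + \left(\left(-5\right) \left(-3\right) + 0\right)\right) 48 - 33 = 2 \left(15 + 0\right) \left(-3 + \left(15 + 0\right)\right) 48 - 33 = 2 \cdot 15 \left(-3 + 15\right) 48 - 33 = 2 \cdot 15 \cdot 12 \cdot 48 - 33 = 360 \cdot 48 - 33 = 17280 - 33 = 17247$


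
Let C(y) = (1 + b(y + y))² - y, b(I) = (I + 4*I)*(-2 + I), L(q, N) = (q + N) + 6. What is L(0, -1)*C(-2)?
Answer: 73215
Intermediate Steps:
L(q, N) = 6 + N + q (L(q, N) = (N + q) + 6 = 6 + N + q)
b(I) = 5*I*(-2 + I) (b(I) = (5*I)*(-2 + I) = 5*I*(-2 + I))
C(y) = (1 + 10*y*(-2 + 2*y))² - y (C(y) = (1 + 5*(y + y)*(-2 + (y + y)))² - y = (1 + 5*(2*y)*(-2 + 2*y))² - y = (1 + 10*y*(-2 + 2*y))² - y)
L(0, -1)*C(-2) = (6 - 1 + 0)*((1 + 20*(-2)*(-1 - 2))² - 1*(-2)) = 5*((1 + 20*(-2)*(-3))² + 2) = 5*((1 + 120)² + 2) = 5*(121² + 2) = 5*(14641 + 2) = 5*14643 = 73215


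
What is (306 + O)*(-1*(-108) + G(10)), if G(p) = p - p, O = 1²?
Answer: 33156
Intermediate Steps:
O = 1
G(p) = 0
(306 + O)*(-1*(-108) + G(10)) = (306 + 1)*(-1*(-108) + 0) = 307*(108 + 0) = 307*108 = 33156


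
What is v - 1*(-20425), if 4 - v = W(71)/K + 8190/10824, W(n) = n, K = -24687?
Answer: 909779054621/44535348 ≈ 20428.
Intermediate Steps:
v = 144571721/44535348 (v = 4 - (71/(-24687) + 8190/10824) = 4 - (71*(-1/24687) + 8190*(1/10824)) = 4 - (-71/24687 + 1365/1804) = 4 - 1*33569671/44535348 = 4 - 33569671/44535348 = 144571721/44535348 ≈ 3.2462)
v - 1*(-20425) = 144571721/44535348 - 1*(-20425) = 144571721/44535348 + 20425 = 909779054621/44535348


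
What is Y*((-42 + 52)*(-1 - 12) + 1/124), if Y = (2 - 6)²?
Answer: -64476/31 ≈ -2079.9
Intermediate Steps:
Y = 16 (Y = (-4)² = 16)
Y*((-42 + 52)*(-1 - 12) + 1/124) = 16*((-42 + 52)*(-1 - 12) + 1/124) = 16*(10*(-13) + 1/124) = 16*(-130 + 1/124) = 16*(-16119/124) = -64476/31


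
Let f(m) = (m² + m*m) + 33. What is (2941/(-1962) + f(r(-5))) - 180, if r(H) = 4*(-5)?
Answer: 1278245/1962 ≈ 651.50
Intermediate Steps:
r(H) = -20
f(m) = 33 + 2*m² (f(m) = (m² + m²) + 33 = 2*m² + 33 = 33 + 2*m²)
(2941/(-1962) + f(r(-5))) - 180 = (2941/(-1962) + (33 + 2*(-20)²)) - 180 = (2941*(-1/1962) + (33 + 2*400)) - 180 = (-2941/1962 + (33 + 800)) - 180 = (-2941/1962 + 833) - 180 = 1631405/1962 - 180 = 1278245/1962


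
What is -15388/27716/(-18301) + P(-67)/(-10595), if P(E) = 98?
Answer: -952799129/103348217635 ≈ -0.0092193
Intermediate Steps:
-15388/27716/(-18301) + P(-67)/(-10595) = -15388/27716/(-18301) + 98/(-10595) = -15388*1/27716*(-1/18301) + 98*(-1/10595) = -3847/6929*(-1/18301) - 98/10595 = 3847/126807629 - 98/10595 = -952799129/103348217635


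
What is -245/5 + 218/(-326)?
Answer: -8096/163 ≈ -49.669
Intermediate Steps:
-245/5 + 218/(-326) = -245*1/5 + 218*(-1/326) = -49 - 109/163 = -8096/163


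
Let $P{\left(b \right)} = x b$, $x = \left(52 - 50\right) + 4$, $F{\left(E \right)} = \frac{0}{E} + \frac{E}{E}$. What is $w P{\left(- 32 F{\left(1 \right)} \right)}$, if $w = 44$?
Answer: $-8448$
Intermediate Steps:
$F{\left(E \right)} = 1$ ($F{\left(E \right)} = 0 + 1 = 1$)
$x = 6$ ($x = 2 + 4 = 6$)
$P{\left(b \right)} = 6 b$
$w P{\left(- 32 F{\left(1 \right)} \right)} = 44 \cdot 6 \left(\left(-32\right) 1\right) = 44 \cdot 6 \left(-32\right) = 44 \left(-192\right) = -8448$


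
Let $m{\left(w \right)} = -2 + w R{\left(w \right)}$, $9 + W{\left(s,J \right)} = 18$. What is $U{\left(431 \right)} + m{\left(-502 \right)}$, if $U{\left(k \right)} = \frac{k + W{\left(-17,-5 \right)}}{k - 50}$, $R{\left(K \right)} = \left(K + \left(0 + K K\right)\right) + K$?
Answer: $- \frac{48006762322}{381} \approx -1.26 \cdot 10^{8}$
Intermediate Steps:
$W{\left(s,J \right)} = 9$ ($W{\left(s,J \right)} = -9 + 18 = 9$)
$R{\left(K \right)} = K^{2} + 2 K$ ($R{\left(K \right)} = \left(K + \left(0 + K^{2}\right)\right) + K = \left(K + K^{2}\right) + K = K^{2} + 2 K$)
$m{\left(w \right)} = -2 + w^{2} \left(2 + w\right)$ ($m{\left(w \right)} = -2 + w w \left(2 + w\right) = -2 + w^{2} \left(2 + w\right)$)
$U{\left(k \right)} = \frac{9 + k}{-50 + k}$ ($U{\left(k \right)} = \frac{k + 9}{k - 50} = \frac{9 + k}{-50 + k}$)
$U{\left(431 \right)} + m{\left(-502 \right)} = \frac{9 + 431}{-50 + 431} + \left(-2 + \left(-502\right)^{2} \left(2 - 502\right)\right) = \frac{1}{381} \cdot 440 + \left(-2 + 252004 \left(-500\right)\right) = \frac{1}{381} \cdot 440 - 126002002 = \frac{440}{381} - 126002002 = - \frac{48006762322}{381}$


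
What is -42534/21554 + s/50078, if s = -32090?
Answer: -705421378/269845303 ≈ -2.6142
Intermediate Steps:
-42534/21554 + s/50078 = -42534/21554 - 32090/50078 = -42534*1/21554 - 32090*1/50078 = -21267/10777 - 16045/25039 = -705421378/269845303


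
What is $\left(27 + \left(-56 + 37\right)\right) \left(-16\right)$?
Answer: $-128$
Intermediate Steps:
$\left(27 + \left(-56 + 37\right)\right) \left(-16\right) = \left(27 - 19\right) \left(-16\right) = 8 \left(-16\right) = -128$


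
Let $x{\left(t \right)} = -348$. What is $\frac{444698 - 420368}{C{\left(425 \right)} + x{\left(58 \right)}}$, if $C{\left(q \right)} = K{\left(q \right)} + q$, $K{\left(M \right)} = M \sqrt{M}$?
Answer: $- \frac{936705}{38379848} + \frac{25850625 \sqrt{17}}{38379848} \approx 2.7527$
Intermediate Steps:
$K{\left(M \right)} = M^{\frac{3}{2}}$
$C{\left(q \right)} = q + q^{\frac{3}{2}}$ ($C{\left(q \right)} = q^{\frac{3}{2}} + q = q + q^{\frac{3}{2}}$)
$\frac{444698 - 420368}{C{\left(425 \right)} + x{\left(58 \right)}} = \frac{444698 - 420368}{\left(425 + 425^{\frac{3}{2}}\right) - 348} = \frac{24330}{\left(425 + 2125 \sqrt{17}\right) - 348} = \frac{24330}{77 + 2125 \sqrt{17}}$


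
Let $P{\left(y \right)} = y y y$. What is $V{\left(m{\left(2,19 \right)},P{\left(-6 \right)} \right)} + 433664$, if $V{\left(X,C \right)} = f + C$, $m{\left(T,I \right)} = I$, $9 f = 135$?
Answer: $433463$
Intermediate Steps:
$f = 15$ ($f = \frac{1}{9} \cdot 135 = 15$)
$P{\left(y \right)} = y^{3}$ ($P{\left(y \right)} = y^{2} y = y^{3}$)
$V{\left(X,C \right)} = 15 + C$
$V{\left(m{\left(2,19 \right)},P{\left(-6 \right)} \right)} + 433664 = \left(15 + \left(-6\right)^{3}\right) + 433664 = \left(15 - 216\right) + 433664 = -201 + 433664 = 433463$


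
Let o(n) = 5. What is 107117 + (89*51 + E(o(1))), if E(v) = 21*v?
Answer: 111761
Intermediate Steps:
107117 + (89*51 + E(o(1))) = 107117 + (89*51 + 21*5) = 107117 + (4539 + 105) = 107117 + 4644 = 111761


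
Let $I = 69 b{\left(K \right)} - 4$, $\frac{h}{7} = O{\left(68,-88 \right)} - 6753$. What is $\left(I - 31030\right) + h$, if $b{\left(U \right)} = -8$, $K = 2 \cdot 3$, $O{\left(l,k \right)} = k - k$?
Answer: $-78857$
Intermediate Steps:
$O{\left(l,k \right)} = 0$
$K = 6$
$h = -47271$ ($h = 7 \left(0 - 6753\right) = 7 \left(-6753\right) = -47271$)
$I = -556$ ($I = 69 \left(-8\right) - 4 = -552 - 4 = -556$)
$\left(I - 31030\right) + h = \left(-556 - 31030\right) - 47271 = -31586 - 47271 = -78857$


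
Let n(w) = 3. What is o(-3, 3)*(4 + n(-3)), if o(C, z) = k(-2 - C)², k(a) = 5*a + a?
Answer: 252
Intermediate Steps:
k(a) = 6*a
o(C, z) = (-12 - 6*C)² (o(C, z) = (6*(-2 - C))² = (-12 - 6*C)²)
o(-3, 3)*(4 + n(-3)) = (36*(2 - 3)²)*(4 + 3) = (36*(-1)²)*7 = (36*1)*7 = 36*7 = 252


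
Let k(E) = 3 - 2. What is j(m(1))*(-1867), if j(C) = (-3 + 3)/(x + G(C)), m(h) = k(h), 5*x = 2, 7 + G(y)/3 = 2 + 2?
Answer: 0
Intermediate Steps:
G(y) = -9 (G(y) = -21 + 3*(2 + 2) = -21 + 3*4 = -21 + 12 = -9)
x = 2/5 (x = (1/5)*2 = 2/5 ≈ 0.40000)
k(E) = 1
m(h) = 1
j(C) = 0 (j(C) = (-3 + 3)/(2/5 - 9) = 0/(-43/5) = 0*(-5/43) = 0)
j(m(1))*(-1867) = 0*(-1867) = 0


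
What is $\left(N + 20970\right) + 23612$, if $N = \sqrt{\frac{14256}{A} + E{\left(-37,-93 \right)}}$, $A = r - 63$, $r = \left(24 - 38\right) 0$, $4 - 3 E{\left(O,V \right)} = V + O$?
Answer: $44582 + \frac{i \sqrt{80094}}{21} \approx 44582.0 + 13.477 i$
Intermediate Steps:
$E{\left(O,V \right)} = \frac{4}{3} - \frac{O}{3} - \frac{V}{3}$ ($E{\left(O,V \right)} = \frac{4}{3} - \frac{V + O}{3} = \frac{4}{3} - \frac{O + V}{3} = \frac{4}{3} - \left(\frac{O}{3} + \frac{V}{3}\right) = \frac{4}{3} - \frac{O}{3} - \frac{V}{3}$)
$r = 0$ ($r = \left(-14\right) 0 = 0$)
$A = -63$ ($A = 0 - 63 = -63$)
$N = \frac{i \sqrt{80094}}{21}$ ($N = \sqrt{\frac{14256}{-63} - - \frac{134}{3}} = \sqrt{14256 \left(- \frac{1}{63}\right) + \left(\frac{4}{3} + \frac{37}{3} + 31\right)} = \sqrt{- \frac{1584}{7} + \frac{134}{3}} = \sqrt{- \frac{3814}{21}} = \frac{i \sqrt{80094}}{21} \approx 13.477 i$)
$\left(N + 20970\right) + 23612 = \left(\frac{i \sqrt{80094}}{21} + 20970\right) + 23612 = \left(20970 + \frac{i \sqrt{80094}}{21}\right) + 23612 = 44582 + \frac{i \sqrt{80094}}{21}$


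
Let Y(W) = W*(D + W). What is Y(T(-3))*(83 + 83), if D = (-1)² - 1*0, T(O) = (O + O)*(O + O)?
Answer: 221112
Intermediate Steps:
T(O) = 4*O² (T(O) = (2*O)*(2*O) = 4*O²)
D = 1 (D = 1 + 0 = 1)
Y(W) = W*(1 + W)
Y(T(-3))*(83 + 83) = ((4*(-3)²)*(1 + 4*(-3)²))*(83 + 83) = ((4*9)*(1 + 4*9))*166 = (36*(1 + 36))*166 = (36*37)*166 = 1332*166 = 221112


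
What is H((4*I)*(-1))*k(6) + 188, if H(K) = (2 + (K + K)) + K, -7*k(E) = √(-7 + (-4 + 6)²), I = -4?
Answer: 188 - 50*I*√3/7 ≈ 188.0 - 12.372*I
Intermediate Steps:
k(E) = -I*√3/7 (k(E) = -√(-7 + (-4 + 6)²)/7 = -√(-7 + 2²)/7 = -√(-7 + 4)/7 = -I*√3/7)
H(K) = 2 + 3*K (H(K) = (2 + 2*K) + K = 2 + 3*K)
H((4*I)*(-1))*k(6) + 188 = (2 + 3*((4*(-4))*(-1)))*(-I*√3/7) + 188 = (2 + 3*(-16*(-1)))*(-I*√3/7) + 188 = (2 + 3*16)*(-I*√3/7) + 188 = (2 + 48)*(-I*√3/7) + 188 = 50*(-I*√3/7) + 188 = -50*I*√3/7 + 188 = 188 - 50*I*√3/7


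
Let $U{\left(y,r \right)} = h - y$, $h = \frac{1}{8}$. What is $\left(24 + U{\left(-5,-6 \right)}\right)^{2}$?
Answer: $\frac{54289}{64} \approx 848.27$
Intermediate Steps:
$h = \frac{1}{8} \approx 0.125$
$U{\left(y,r \right)} = \frac{1}{8} - y$
$\left(24 + U{\left(-5,-6 \right)}\right)^{2} = \left(24 + \left(\frac{1}{8} - -5\right)\right)^{2} = \left(24 + \left(\frac{1}{8} + 5\right)\right)^{2} = \left(24 + \frac{41}{8}\right)^{2} = \left(\frac{233}{8}\right)^{2} = \frac{54289}{64}$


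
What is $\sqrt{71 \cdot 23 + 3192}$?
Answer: $5 \sqrt{193} \approx 69.462$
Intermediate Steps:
$\sqrt{71 \cdot 23 + 3192} = \sqrt{1633 + 3192} = \sqrt{4825} = 5 \sqrt{193}$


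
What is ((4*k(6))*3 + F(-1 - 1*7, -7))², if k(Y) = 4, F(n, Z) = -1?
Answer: 2209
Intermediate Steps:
((4*k(6))*3 + F(-1 - 1*7, -7))² = ((4*4)*3 - 1)² = (16*3 - 1)² = (48 - 1)² = 47² = 2209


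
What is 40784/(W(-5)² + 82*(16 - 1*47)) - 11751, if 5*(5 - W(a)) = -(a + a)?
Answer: -29806067/2533 ≈ -11767.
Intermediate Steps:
W(a) = 5 + 2*a/5 (W(a) = 5 - (-1)*(a + a)/5 = 5 - (-1)*2*a/5 = 5 - (-2)*a/5 = 5 + 2*a/5)
40784/(W(-5)² + 82*(16 - 1*47)) - 11751 = 40784/((5 + (⅖)*(-5))² + 82*(16 - 1*47)) - 11751 = 40784/((5 - 2)² + 82*(16 - 47)) - 11751 = 40784/(3² + 82*(-31)) - 11751 = 40784/(9 - 2542) - 11751 = 40784/(-2533) - 11751 = 40784*(-1/2533) - 11751 = -40784/2533 - 11751 = -29806067/2533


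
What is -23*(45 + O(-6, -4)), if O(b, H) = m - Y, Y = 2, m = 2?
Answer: -1035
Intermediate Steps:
O(b, H) = 0 (O(b, H) = 2 - 1*2 = 2 - 2 = 0)
-23*(45 + O(-6, -4)) = -23*(45 + 0) = -23*45 = -1035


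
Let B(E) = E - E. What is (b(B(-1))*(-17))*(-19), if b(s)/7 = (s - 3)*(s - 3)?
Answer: 20349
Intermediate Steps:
B(E) = 0
b(s) = 7*(-3 + s)**2 (b(s) = 7*((s - 3)*(s - 3)) = 7*((-3 + s)*(-3 + s)) = 7*(-3 + s)**2)
(b(B(-1))*(-17))*(-19) = ((7*(-3 + 0)**2)*(-17))*(-19) = ((7*(-3)**2)*(-17))*(-19) = ((7*9)*(-17))*(-19) = (63*(-17))*(-19) = -1071*(-19) = 20349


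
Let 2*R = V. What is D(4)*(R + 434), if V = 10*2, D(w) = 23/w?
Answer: 2553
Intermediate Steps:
V = 20
R = 10 (R = (1/2)*20 = 10)
D(4)*(R + 434) = (23/4)*(10 + 434) = (23*(1/4))*444 = (23/4)*444 = 2553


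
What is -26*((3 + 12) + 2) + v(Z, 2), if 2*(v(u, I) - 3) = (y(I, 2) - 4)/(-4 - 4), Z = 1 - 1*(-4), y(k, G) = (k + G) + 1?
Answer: -7025/16 ≈ -439.06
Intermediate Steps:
y(k, G) = 1 + G + k (y(k, G) = (G + k) + 1 = 1 + G + k)
Z = 5 (Z = 1 + 4 = 5)
v(u, I) = 49/16 - I/16 (v(u, I) = 3 + (((1 + 2 + I) - 4)/(-4 - 4))/2 = 3 + (((3 + I) - 4)/(-8))/2 = 3 + ((-1 + I)*(-⅛))/2 = 3 + (⅛ - I/8)/2 = 3 + (1/16 - I/16) = 49/16 - I/16)
-26*((3 + 12) + 2) + v(Z, 2) = -26*((3 + 12) + 2) + (49/16 - 1/16*2) = -26*(15 + 2) + (49/16 - ⅛) = -26*17 + 47/16 = -442 + 47/16 = -7025/16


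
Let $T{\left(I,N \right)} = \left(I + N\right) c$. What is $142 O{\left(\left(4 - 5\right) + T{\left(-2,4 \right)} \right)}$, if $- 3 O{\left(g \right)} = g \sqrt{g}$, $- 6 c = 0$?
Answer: $\frac{142 i}{3} \approx 47.333 i$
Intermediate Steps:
$c = 0$ ($c = \left(- \frac{1}{6}\right) 0 = 0$)
$T{\left(I,N \right)} = 0$ ($T{\left(I,N \right)} = \left(I + N\right) 0 = 0$)
$O{\left(g \right)} = - \frac{g^{\frac{3}{2}}}{3}$ ($O{\left(g \right)} = - \frac{g \sqrt{g}}{3} = - \frac{g^{\frac{3}{2}}}{3}$)
$142 O{\left(\left(4 - 5\right) + T{\left(-2,4 \right)} \right)} = 142 \left(- \frac{\left(\left(4 - 5\right) + 0\right)^{\frac{3}{2}}}{3}\right) = 142 \left(- \frac{\left(-1 + 0\right)^{\frac{3}{2}}}{3}\right) = 142 \left(- \frac{\left(-1\right)^{\frac{3}{2}}}{3}\right) = 142 \left(- \frac{\left(-1\right) i}{3}\right) = 142 \frac{i}{3} = \frac{142 i}{3}$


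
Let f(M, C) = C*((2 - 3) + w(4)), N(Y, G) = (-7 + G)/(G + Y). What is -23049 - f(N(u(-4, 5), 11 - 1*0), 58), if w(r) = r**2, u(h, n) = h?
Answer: -23919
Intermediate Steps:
N(Y, G) = (-7 + G)/(G + Y)
f(M, C) = 15*C (f(M, C) = C*((2 - 3) + 4**2) = C*(-1 + 16) = C*15 = 15*C)
-23049 - f(N(u(-4, 5), 11 - 1*0), 58) = -23049 - 15*58 = -23049 - 1*870 = -23049 - 870 = -23919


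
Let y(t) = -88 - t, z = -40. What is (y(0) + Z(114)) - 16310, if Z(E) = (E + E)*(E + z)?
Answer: 474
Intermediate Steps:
Z(E) = 2*E*(-40 + E) (Z(E) = (E + E)*(E - 40) = (2*E)*(-40 + E) = 2*E*(-40 + E))
(y(0) + Z(114)) - 16310 = ((-88 - 1*0) + 2*114*(-40 + 114)) - 16310 = ((-88 + 0) + 2*114*74) - 16310 = (-88 + 16872) - 16310 = 16784 - 16310 = 474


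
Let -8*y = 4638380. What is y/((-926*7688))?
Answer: 1159595/14238176 ≈ 0.081443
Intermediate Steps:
y = -1159595/2 (y = -1/8*4638380 = -1159595/2 ≈ -5.7980e+5)
y/((-926*7688)) = -1159595/(2*((-926*7688))) = -1159595/2/(-7119088) = -1159595/2*(-1/7119088) = 1159595/14238176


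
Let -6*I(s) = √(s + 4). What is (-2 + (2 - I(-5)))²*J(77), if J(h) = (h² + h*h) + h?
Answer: -11935/36 ≈ -331.53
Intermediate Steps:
J(h) = h + 2*h² (J(h) = (h² + h²) + h = 2*h² + h = h + 2*h²)
I(s) = -√(4 + s)/6 (I(s) = -√(s + 4)/6 = -√(4 + s)/6)
(-2 + (2 - I(-5)))²*J(77) = (-2 + (2 - (-1)*√(4 - 5)/6))²*(77*(1 + 2*77)) = (-2 + (2 - (-1)*√(-1)/6))²*(77*(1 + 154)) = (-2 + (2 - (-1)*I/6))²*(77*155) = (-2 + (2 + I/6))²*11935 = (I/6)²*11935 = -1/36*11935 = -11935/36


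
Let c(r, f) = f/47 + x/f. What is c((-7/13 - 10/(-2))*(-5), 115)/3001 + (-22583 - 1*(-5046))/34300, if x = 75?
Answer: -56776543497/111271978300 ≈ -0.51025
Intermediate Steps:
c(r, f) = 75/f + f/47 (c(r, f) = f/47 + 75/f = 75/f + f/47)
c((-7/13 - 10/(-2))*(-5), 115)/3001 + (-22583 - 1*(-5046))/34300 = (75/115 + (1/47)*115)/3001 + (-22583 - 1*(-5046))/34300 = (75*(1/115) + 115/47)*(1/3001) + (-22583 + 5046)*(1/34300) = (15/23 + 115/47)*(1/3001) - 17537*1/34300 = (3350/1081)*(1/3001) - 17537/34300 = 3350/3244081 - 17537/34300 = -56776543497/111271978300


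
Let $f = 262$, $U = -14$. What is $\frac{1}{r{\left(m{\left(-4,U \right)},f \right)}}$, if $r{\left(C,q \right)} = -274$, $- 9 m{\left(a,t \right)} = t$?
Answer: $- \frac{1}{274} \approx -0.0036496$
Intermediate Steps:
$m{\left(a,t \right)} = - \frac{t}{9}$
$\frac{1}{r{\left(m{\left(-4,U \right)},f \right)}} = \frac{1}{-274} = - \frac{1}{274}$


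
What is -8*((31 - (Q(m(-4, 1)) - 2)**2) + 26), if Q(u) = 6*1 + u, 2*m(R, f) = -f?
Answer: -358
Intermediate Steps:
m(R, f) = -f/2 (m(R, f) = (-f)/2 = -f/2)
Q(u) = 6 + u
-8*((31 - (Q(m(-4, 1)) - 2)**2) + 26) = -8*((31 - ((6 - 1/2*1) - 2)**2) + 26) = -8*((31 - ((6 - 1/2) - 2)**2) + 26) = -8*((31 - (11/2 - 2)**2) + 26) = -8*((31 - (7/2)**2) + 26) = -8*((31 - 1*49/4) + 26) = -8*((31 - 49/4) + 26) = -8*(75/4 + 26) = -8*179/4 = -358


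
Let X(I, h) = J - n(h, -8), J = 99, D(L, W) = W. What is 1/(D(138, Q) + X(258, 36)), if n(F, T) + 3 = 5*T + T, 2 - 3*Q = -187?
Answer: 1/213 ≈ 0.0046948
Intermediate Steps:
Q = 63 (Q = ⅔ - ⅓*(-187) = ⅔ + 187/3 = 63)
n(F, T) = -3 + 6*T (n(F, T) = -3 + (5*T + T) = -3 + 6*T)
X(I, h) = 150 (X(I, h) = 99 - (-3 + 6*(-8)) = 99 - (-3 - 48) = 99 - 1*(-51) = 99 + 51 = 150)
1/(D(138, Q) + X(258, 36)) = 1/(63 + 150) = 1/213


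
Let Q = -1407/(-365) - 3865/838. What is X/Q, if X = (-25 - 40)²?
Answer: -1292300750/231659 ≈ -5578.5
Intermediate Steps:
Q = -231659/305870 (Q = -1407*(-1/365) - 3865*1/838 = 1407/365 - 3865/838 = -231659/305870 ≈ -0.75738)
X = 4225 (X = (-65)² = 4225)
X/Q = 4225/(-231659/305870) = 4225*(-305870/231659) = -1292300750/231659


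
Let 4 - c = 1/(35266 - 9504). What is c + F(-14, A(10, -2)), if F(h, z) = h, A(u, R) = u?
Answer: -257621/25762 ≈ -10.000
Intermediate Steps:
c = 103047/25762 (c = 4 - 1/(35266 - 9504) = 4 - 1/25762 = 103047/25762 ≈ 4.0000)
c + F(-14, A(10, -2)) = 103047/25762 - 14 = -257621/25762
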